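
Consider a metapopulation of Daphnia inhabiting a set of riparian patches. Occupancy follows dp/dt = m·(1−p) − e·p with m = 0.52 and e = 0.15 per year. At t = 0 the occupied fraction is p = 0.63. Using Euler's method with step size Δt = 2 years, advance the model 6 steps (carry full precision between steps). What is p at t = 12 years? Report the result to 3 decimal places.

0.776

Update rule: p ← p + [m·(1−p) − e·p]·Δt with Δt = 2.
p: 0.63000 → 0.82580  (Δp = +0.19580)
p: 0.82580 → 0.75923  (Δp = -0.06657)
p: 0.75923 → 0.78186  (Δp = +0.02263)
p: 0.78186 → 0.77417  (Δp = -0.00770)
p: 0.77417 → 0.77678  (Δp = +0.00262)
p: 0.77678 → 0.77589  (Δp = -0.00089)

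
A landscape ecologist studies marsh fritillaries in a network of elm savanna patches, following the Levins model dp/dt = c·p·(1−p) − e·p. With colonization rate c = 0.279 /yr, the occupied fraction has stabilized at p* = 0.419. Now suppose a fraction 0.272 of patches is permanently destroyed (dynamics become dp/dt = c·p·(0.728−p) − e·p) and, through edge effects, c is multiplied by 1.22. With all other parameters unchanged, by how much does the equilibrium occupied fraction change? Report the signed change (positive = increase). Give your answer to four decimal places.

-0.1672

Balance c(1−p*) = e gives e = 0.279×(1 − 0.41900) = 0.16210.
New p* = 0.728 − e/c = 0.728 − 0.16210/0.34038 = 0.25177.
Δp* = 0.25177 − 0.41900 = -0.16723.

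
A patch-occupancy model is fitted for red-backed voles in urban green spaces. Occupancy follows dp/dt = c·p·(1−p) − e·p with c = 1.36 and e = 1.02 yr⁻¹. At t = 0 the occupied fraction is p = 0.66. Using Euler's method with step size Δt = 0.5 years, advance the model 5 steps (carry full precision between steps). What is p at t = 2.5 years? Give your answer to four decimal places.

0.3147

Update rule: p ← p + [c·p·(1−p) − e·p]·Δt with Δt = 0.5.
  1  |  dp/dt·Δt = -0.184008  |  p_1 = 0.475992
  2  |  dp/dt·Δt = -0.073148  |  p_2 = 0.402844
  3  |  dp/dt·Δt = -0.041869  |  p_3 = 0.360975
  4  |  dp/dt·Δt = -0.027240  |  p_4 = 0.333735
  5  |  dp/dt·Δt = -0.019003  |  p_5 = 0.314732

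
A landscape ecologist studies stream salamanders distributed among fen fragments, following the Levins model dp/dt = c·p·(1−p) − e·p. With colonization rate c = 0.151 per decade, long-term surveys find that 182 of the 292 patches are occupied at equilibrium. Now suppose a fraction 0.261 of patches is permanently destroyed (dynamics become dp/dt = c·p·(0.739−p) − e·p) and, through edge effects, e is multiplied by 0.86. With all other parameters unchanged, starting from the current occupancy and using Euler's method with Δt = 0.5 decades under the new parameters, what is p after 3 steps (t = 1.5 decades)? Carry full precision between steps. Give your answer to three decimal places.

Observed p* = 182/292 = 0.62329.
Balance c(1−p*) = e gives e = 0.151×(1 − 0.62329) = 0.05688.
Starting from p₀ = 0.62329; update p ← p + (dp/dt)·Δt with the new parameters.
p: 0.62329 → 0.61349  (Δp = -0.00980)
p: 0.61349 → 0.60429  (Δp = -0.00919)
p: 0.60429 → 0.59566  (Δp = -0.00864)

0.596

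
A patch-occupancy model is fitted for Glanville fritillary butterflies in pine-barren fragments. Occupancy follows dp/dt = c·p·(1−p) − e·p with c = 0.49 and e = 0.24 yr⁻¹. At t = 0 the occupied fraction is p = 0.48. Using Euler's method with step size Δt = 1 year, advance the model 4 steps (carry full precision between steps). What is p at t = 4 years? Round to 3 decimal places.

0.500

Update rule: p ← p + [c·p·(1−p) − e·p]·Δt with Δt = 1.
  1  |  dp/dt·Δt = +0.007104  |  p_1 = 0.487104
  2  |  dp/dt·Δt = +0.005514  |  p_2 = 0.492618
  3  |  dp/dt·Δt = +0.004245  |  p_3 = 0.496863
  4  |  dp/dt·Δt = +0.003248  |  p_4 = 0.500111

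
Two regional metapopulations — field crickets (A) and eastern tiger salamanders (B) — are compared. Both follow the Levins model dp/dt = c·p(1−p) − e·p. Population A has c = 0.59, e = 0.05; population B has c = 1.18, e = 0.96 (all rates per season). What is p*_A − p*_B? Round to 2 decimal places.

0.73

A: p*_A = 1 − 0.05/0.59 = 0.9153.
B: p*_B = 1 − 0.96/1.18 = 0.1864.
p*_A − p*_B = 0.9153 − 0.1864 = 0.7288.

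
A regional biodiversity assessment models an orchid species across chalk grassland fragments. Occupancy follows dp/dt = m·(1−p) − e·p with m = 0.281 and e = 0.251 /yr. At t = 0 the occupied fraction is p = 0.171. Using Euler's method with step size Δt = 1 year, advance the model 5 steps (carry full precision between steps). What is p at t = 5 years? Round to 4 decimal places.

Update rule: p ← p + [m·(1−p) − e·p]·Δt with Δt = 1.
step 1: Δp = +0.19003, p = 0.36103
step 2: Δp = +0.08893, p = 0.44996
step 3: Δp = +0.04162, p = 0.49158
step 4: Δp = +0.01948, p = 0.51106
step 5: Δp = +0.00912, p = 0.52018

0.5202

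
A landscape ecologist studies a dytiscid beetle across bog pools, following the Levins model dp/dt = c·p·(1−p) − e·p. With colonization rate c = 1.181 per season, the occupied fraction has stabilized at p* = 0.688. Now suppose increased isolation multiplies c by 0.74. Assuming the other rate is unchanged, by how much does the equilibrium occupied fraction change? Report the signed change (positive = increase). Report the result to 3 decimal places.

-0.110

Balance c(1−p*) = e gives e = 1.181×(1 − 0.68800) = 0.36847.
New p* = 1 − e/c = 1 − 0.36847/0.87394 = 0.57838.
Δp* = 0.57838 − 0.68800 = -0.10962.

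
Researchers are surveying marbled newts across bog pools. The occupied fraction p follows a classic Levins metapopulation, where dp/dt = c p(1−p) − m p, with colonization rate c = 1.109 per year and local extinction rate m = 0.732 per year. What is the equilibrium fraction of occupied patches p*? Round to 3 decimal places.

At equilibrium, colonization balances extinction: c·p*·(1−p*) = m·p*.
So p* = 1 − m/c = 1 − 0.732/1.109 = 1 − 0.6601 = 0.3399.

0.340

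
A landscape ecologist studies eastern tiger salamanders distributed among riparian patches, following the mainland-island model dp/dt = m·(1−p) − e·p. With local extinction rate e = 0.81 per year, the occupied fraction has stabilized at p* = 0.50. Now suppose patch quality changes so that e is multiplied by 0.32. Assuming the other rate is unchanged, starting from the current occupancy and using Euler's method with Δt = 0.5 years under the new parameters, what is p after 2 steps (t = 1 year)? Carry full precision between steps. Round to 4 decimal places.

Balance m(1−p*) = e·p* gives m = e·p*/(1−p*) = 0.81×0.50000/0.50000 = 0.81000.
Starting from p₀ = 0.50000; update p ← p + (dp/dt)·Δt with the new parameters.
  1  |  dp/dt·Δt = +0.137700  |  p_1 = 0.637700
  2  |  dp/dt·Δt = +0.064086  |  p_2 = 0.701786

0.7018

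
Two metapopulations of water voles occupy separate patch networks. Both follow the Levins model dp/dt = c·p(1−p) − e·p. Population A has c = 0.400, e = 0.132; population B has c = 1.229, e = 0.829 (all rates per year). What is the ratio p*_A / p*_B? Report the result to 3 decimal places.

2.059

A: p*_A = 1 − 0.132/0.400 = 0.6700.
B: p*_B = 1 − 0.829/1.229 = 0.3255.
p*_A / p*_B = 0.6700/0.3255 = 2.0586.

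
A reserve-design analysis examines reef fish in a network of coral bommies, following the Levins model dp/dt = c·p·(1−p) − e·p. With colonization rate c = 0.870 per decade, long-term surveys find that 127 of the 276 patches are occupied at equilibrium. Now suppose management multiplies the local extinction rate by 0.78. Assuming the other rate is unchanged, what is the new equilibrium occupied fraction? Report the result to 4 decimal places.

0.5789

Observed p* = 127/276 = 0.46014.
Balance c(1−p*) = e gives e = 0.870×(1 − 0.46014) = 0.46968.
New p* = 1 − e/c = 1 − 0.36635/0.87000 = 0.57891.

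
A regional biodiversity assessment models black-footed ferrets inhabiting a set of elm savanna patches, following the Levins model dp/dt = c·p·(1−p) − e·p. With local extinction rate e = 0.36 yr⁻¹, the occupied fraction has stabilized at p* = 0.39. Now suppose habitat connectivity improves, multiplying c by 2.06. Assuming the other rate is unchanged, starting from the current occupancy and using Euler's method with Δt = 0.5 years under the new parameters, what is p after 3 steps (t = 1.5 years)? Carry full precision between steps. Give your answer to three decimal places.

0.588

Balance c(1−p*) = e gives c = e/(1 − 0.39000) = 0.36/0.61000 = 0.59016.
Starting from p₀ = 0.39000; update p ← p + (dp/dt)·Δt with the new parameters.
p: 0.39000 → 0.46441  (Δp = +0.07441)
p: 0.46441 → 0.53202  (Δp = +0.06760)
p: 0.53202 → 0.58760  (Δp = +0.05558)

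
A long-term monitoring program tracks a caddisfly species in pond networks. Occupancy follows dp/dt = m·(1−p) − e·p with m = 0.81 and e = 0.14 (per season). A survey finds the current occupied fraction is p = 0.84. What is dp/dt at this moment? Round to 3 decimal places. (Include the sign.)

Colonization term: m·(1−p) = 0.81×0.1600 = 0.12960.
Extinction term: e·p = 0.11760.
dp/dt = 0.12960 − 0.11760 = 0.01200.

0.012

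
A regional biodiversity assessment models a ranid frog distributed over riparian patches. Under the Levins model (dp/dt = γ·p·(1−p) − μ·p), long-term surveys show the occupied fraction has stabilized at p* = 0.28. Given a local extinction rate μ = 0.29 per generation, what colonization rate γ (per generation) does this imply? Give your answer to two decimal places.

0.40

At equilibrium γ(1−p*) = μ, so γ = μ/(1−p*).
γ = 0.29/(1 − 0.28) = 0.29/0.7200 = 0.4028.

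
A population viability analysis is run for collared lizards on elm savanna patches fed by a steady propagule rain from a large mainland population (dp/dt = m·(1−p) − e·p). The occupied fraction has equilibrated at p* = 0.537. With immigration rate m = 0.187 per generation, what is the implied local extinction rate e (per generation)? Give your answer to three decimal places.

0.161

At equilibrium m(1−p*) = e·p*, so e = m(1−p*)/p*.
e = 0.187 × 0.4630 / 0.537 = 0.1612.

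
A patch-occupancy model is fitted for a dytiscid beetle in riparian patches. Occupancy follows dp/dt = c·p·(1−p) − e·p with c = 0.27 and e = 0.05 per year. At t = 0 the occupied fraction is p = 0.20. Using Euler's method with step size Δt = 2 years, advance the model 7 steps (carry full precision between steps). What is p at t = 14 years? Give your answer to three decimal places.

Update rule: p ← p + [c·p·(1−p) − e·p]·Δt with Δt = 2.
step 1: Δp = +0.06640, p = 0.26640
step 2: Δp = +0.07889, p = 0.34529
step 3: Δp = +0.08755, p = 0.43284
step 4: Δp = +0.08928, p = 0.52212
step 5: Δp = +0.08252, p = 0.60464
step 6: Δp = +0.06862, p = 0.67327
step 7: Δp = +0.05146, p = 0.72473

0.725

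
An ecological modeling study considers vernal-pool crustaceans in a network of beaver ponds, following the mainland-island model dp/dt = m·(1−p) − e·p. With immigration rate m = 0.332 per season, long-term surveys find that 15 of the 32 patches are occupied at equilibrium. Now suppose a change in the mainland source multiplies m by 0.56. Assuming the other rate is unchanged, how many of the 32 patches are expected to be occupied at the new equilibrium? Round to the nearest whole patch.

Observed p* = 15/32 = 0.46875.
Balance m(1−p*) = e·p* gives e = m(1−p*)/p* = 0.332×0.53125/0.46875 = 0.37627.
New p* = m/(m+e) = 0.18592/(0.18592+0.37627) = 0.33071.
Expected occupied = 32 × 0.33071 = 10.58 ≈ 11.

11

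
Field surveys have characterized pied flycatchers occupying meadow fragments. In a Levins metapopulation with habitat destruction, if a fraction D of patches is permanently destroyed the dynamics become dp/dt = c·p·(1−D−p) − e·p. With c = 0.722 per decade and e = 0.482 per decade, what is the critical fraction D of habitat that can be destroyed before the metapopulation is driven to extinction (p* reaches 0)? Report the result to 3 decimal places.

The nontrivial equilibrium is p* = (1−D) − e/c; extinction occurs when this hits zero.
So D_crit = 1 − e/c = 1 − 0.482/0.722 = 1 − 0.6676 = 0.3324.
Note this equals the original equilibrium occupancy — the Levins extinction-debt result.

0.332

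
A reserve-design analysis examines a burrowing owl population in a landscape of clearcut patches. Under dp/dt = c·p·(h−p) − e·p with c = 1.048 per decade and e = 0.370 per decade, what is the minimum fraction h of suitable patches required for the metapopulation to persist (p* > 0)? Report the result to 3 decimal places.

p* = h − e/c is positive only when h > e/c.
h_min = e/c = 0.370/1.048 = 0.3531.

0.353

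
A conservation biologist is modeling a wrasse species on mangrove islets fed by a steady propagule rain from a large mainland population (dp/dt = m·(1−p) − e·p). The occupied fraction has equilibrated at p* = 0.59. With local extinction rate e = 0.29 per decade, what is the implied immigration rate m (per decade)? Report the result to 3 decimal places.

At equilibrium m(1−p*) = e·p*, so m = e·p*/(1−p*).
m = 0.29 × 0.59 / 0.4100 = 0.1711/0.4100 = 0.4173.

0.417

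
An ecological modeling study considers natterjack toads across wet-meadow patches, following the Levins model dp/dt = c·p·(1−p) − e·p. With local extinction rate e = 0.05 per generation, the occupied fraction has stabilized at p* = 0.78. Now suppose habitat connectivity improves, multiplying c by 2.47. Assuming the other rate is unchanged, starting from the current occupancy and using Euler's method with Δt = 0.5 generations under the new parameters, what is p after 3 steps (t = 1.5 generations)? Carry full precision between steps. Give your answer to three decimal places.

0.850

Balance c(1−p*) = e gives c = e/(1 − 0.78000) = 0.05/0.22000 = 0.22727.
Starting from p₀ = 0.78000; update p ← p + (dp/dt)·Δt with the new parameters.
p: 0.78000 → 0.80867  (Δp = +0.02867)
p: 0.80867 → 0.83188  (Δp = +0.02321)
p: 0.83188 → 0.85034  (Δp = +0.01846)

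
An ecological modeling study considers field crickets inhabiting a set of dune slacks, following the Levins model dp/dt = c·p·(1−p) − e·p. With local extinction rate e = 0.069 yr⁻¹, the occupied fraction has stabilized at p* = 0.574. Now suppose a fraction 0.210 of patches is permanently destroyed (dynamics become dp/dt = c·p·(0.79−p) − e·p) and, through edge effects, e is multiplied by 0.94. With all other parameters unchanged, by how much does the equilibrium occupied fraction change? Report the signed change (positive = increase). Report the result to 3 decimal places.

-0.184

Balance c(1−p*) = e gives c = e/(1 − 0.57400) = 0.069/0.42600 = 0.16197.
New p* = 0.79 − e/c = 0.79 − 0.06486/0.16197 = 0.38956.
Δp* = 0.38956 − 0.57400 = -0.18444.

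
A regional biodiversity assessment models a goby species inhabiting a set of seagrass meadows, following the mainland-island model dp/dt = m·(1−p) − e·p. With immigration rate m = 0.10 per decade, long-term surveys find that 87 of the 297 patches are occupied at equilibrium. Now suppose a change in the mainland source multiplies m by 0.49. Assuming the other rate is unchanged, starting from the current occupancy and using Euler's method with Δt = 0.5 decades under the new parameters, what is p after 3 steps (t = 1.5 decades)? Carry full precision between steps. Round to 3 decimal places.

0.246

Observed p* = 87/297 = 0.29293.
Balance m(1−p*) = e·p* gives e = m(1−p*)/p* = 0.10×0.70707/0.29293 = 0.24138.
Starting from p₀ = 0.29293; update p ← p + (dp/dt)·Δt with the new parameters.
p: 0.29293 → 0.27490  (Δp = -0.01803)
p: 0.27490 → 0.25949  (Δp = -0.01541)
p: 0.25949 → 0.24631  (Δp = -0.01317)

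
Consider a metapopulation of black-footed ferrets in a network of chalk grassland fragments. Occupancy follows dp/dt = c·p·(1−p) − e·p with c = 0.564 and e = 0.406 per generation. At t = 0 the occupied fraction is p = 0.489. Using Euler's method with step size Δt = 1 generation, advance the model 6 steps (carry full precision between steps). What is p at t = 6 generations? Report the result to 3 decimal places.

0.326

Update rule: p ← p + [c·p·(1−p) − e·p]·Δt with Δt = 1.
step 1: Δp = -0.05760, p = 0.43140
step 2: Δp = -0.03680, p = 0.39460
step 3: Δp = -0.02547, p = 0.36912
step 4: Δp = -0.01852, p = 0.35060
step 5: Δp = -0.01393, p = 0.33667
step 6: Δp = -0.01073, p = 0.32593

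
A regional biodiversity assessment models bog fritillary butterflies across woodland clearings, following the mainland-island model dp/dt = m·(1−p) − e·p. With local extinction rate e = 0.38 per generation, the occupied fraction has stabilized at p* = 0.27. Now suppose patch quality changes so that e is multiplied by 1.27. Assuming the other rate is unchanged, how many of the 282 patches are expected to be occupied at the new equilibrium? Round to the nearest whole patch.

64

Balance m(1−p*) = e·p* gives m = e·p*/(1−p*) = 0.38×0.27000/0.73000 = 0.14055.
New p* = m/(m+e) = 0.14055/(0.14055+0.48260) = 0.22555.
Expected occupied = 282 × 0.22555 = 63.61 ≈ 64.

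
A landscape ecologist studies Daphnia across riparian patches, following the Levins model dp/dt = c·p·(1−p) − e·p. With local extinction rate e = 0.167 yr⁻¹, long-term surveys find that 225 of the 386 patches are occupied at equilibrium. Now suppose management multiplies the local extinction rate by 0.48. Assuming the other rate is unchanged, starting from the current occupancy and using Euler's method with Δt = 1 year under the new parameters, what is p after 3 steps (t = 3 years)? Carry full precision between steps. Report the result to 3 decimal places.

Observed p* = 225/386 = 0.58290.
Balance c(1−p*) = e gives c = e/(1 − 0.58290) = 0.167/0.41710 = 0.40039.
Starting from p₀ = 0.58290; update p ← p + (dp/dt)·Δt with the new parameters.
t = 1: p = 0.58290 + (+0.05062) = 0.63352
t = 2: p = 0.63352 + (+0.04218) = 0.67570
t = 3: p = 0.67570 + (+0.03357) = 0.70927

0.709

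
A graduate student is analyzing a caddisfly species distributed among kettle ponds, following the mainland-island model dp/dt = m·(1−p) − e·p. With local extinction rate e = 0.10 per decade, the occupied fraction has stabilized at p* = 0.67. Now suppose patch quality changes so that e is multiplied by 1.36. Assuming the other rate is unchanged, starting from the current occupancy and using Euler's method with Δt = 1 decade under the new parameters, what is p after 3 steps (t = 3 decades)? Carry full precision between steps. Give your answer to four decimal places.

0.6194

Balance m(1−p*) = e·p* gives m = e·p*/(1−p*) = 0.10×0.67000/0.33000 = 0.20303.
Starting from p₀ = 0.67000; update p ← p + (dp/dt)·Δt with the new parameters.
  1  |  dp/dt·Δt = -0.024120  |  p_1 = 0.645880
  2  |  dp/dt·Δt = -0.015943  |  p_2 = 0.629937
  3  |  dp/dt·Δt = -0.010538  |  p_3 = 0.619400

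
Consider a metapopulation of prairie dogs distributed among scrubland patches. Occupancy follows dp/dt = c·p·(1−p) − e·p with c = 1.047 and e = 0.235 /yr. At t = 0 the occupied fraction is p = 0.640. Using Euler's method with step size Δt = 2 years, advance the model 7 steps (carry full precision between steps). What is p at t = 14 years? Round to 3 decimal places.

0.778

Update rule: p ← p + [c·p·(1−p) − e·p]·Δt with Δt = 2.
  1  |  dp/dt·Δt = +0.181658  |  p_1 = 0.821658
  2  |  dp/dt·Δt = -0.079332  |  p_2 = 0.742326
  3  |  dp/dt·Δt = +0.051644  |  p_3 = 0.793969
  4  |  dp/dt·Δt = -0.030625  |  p_4 = 0.763345
  5  |  dp/dt·Δt = +0.019508  |  p_5 = 0.782853
  6  |  dp/dt·Δt = -0.011973  |  p_6 = 0.770880
  7  |  dp/dt·Δt = +0.007537  |  p_7 = 0.778417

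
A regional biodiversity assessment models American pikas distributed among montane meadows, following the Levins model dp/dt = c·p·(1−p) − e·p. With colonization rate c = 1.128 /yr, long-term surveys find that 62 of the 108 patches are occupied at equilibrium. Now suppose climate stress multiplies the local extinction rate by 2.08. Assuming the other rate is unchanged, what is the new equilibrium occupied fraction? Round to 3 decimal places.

0.114

Observed p* = 62/108 = 0.57407.
Balance c(1−p*) = e gives e = 1.128×(1 − 0.57407) = 0.48045.
New p* = 1 − e/c = 1 − 0.99934/1.12800 = 0.11406.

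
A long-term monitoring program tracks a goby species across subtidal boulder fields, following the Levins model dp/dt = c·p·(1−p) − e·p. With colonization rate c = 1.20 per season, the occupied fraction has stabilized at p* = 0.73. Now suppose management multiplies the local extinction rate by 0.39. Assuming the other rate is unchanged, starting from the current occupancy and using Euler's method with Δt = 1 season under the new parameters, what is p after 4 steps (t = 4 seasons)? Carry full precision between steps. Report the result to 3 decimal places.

Balance c(1−p*) = e gives e = 1.20×(1 − 0.73000) = 0.32400.
Starting from p₀ = 0.73000; update p ← p + (dp/dt)·Δt with the new parameters.
p: 0.73000 → 0.87428  (Δp = +0.14428)
p: 0.87428 → 0.89570  (Δp = +0.02143)
p: 0.89570 → 0.89462  (Δp = -0.00108)
p: 0.89462 → 0.89471  (Δp = +0.00008)

0.895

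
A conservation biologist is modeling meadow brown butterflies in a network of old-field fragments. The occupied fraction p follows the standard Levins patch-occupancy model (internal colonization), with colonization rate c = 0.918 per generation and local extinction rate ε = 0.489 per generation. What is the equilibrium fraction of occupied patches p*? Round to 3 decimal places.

Setting dp/dt = 0 and dividing through by p* gives c·(1−p*) = ε.
So p* = 1 − ε/c = 1 − 0.489/0.918 = 1 − 0.5327 = 0.4673.

0.467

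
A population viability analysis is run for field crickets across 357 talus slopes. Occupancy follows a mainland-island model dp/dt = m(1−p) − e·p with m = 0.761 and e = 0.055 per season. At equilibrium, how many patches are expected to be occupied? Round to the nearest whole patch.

333

p* = m/(m+e) = 0.761/0.8160 = 0.9326.
Expected occupied patches = N × p* = 357 × 0.9326 = 332.94 ≈ 333.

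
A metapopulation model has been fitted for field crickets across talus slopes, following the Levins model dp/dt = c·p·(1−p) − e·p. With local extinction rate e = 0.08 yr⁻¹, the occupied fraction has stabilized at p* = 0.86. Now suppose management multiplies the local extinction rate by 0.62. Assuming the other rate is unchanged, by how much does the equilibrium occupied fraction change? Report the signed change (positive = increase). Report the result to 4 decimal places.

0.0532

Balance c(1−p*) = e gives c = e/(1 − 0.86000) = 0.08/0.14000 = 0.57143.
New p* = 1 − e/c = 1 − 0.04960/0.57143 = 0.91320.
Δp* = 0.91320 − 0.86000 = +0.05320.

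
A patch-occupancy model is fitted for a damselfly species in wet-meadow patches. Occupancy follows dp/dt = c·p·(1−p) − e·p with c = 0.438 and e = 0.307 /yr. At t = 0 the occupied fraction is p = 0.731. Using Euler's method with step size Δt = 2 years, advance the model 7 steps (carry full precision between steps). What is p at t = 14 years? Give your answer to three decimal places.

Update rule: p ← p + [c·p·(1−p) − e·p]·Δt with Δt = 2.
p: 0.73100 → 0.45442  (Δp = -0.27658)
p: 0.45442 → 0.39259  (Δp = -0.06183)
p: 0.39259 → 0.36043  (Δp = -0.03216)
p: 0.36043 → 0.34106  (Δp = -0.01937)
p: 0.34106 → 0.32852  (Δp = -0.01254)
p: 0.32852 → 0.32005  (Δp = -0.00847)
p: 0.32005 → 0.31417  (Δp = -0.00588)

0.314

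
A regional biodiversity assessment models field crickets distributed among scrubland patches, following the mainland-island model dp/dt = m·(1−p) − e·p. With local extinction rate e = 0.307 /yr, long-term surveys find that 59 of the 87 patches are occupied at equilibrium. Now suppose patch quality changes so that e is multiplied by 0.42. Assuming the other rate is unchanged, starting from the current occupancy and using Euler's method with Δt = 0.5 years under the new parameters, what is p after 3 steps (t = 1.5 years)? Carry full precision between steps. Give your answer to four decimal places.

Observed p* = 59/87 = 0.67816.
Balance m(1−p*) = e·p* gives m = e·p*/(1−p*) = 0.307×0.67816/0.32184 = 0.64689.
Starting from p₀ = 0.67816; update p ← p + (dp/dt)·Δt with the new parameters.
step 1: Δp = +0.06038, p = 0.73854
step 2: Δp = +0.03696, p = 0.77549
step 3: Δp = +0.02262, p = 0.79811

0.7981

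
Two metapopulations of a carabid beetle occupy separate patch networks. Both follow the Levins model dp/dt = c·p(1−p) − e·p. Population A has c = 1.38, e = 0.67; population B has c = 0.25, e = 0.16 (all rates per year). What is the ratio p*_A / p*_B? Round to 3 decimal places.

A: p*_A = 1 − 0.67/1.38 = 0.5145.
B: p*_B = 1 − 0.16/0.25 = 0.3600.
p*_A / p*_B = 0.5145/0.3600 = 1.4291.

1.429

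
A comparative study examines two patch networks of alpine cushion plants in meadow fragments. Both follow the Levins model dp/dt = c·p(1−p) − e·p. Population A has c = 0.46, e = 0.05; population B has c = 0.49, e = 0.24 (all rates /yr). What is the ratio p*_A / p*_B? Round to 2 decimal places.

A: p*_A = 1 − 0.05/0.46 = 0.8913.
B: p*_B = 1 − 0.24/0.49 = 0.5102.
p*_A / p*_B = 0.8913/0.5102 = 1.7470.

1.75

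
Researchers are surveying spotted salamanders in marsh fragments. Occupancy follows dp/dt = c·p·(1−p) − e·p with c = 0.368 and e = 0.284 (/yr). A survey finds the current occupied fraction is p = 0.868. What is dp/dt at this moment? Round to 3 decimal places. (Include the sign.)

-0.204

Colonization term: c·p·(1−p) = 0.368×0.868×0.1320 = 0.04216.
Extinction term: e·p = 0.24651.
dp/dt = 0.04216 − 0.24651 = -0.20435.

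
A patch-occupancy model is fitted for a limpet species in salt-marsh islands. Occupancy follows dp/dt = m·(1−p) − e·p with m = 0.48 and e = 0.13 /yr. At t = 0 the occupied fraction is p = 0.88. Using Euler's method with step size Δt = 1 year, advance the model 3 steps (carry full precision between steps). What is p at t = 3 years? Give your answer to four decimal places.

0.7924

Update rule: p ← p + [m·(1−p) − e·p]·Δt with Δt = 1.
p: 0.88000 → 0.82320  (Δp = -0.05680)
p: 0.82320 → 0.80105  (Δp = -0.02215)
p: 0.80105 → 0.79241  (Δp = -0.00864)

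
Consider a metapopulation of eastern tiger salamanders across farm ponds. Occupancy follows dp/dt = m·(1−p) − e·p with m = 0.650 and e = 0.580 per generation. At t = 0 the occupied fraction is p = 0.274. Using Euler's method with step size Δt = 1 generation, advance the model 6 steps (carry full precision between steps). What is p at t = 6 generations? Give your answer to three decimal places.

Update rule: p ← p + [m·(1−p) − e·p]·Δt with Δt = 1.
t = 1: p = 0.27400 + (+0.31298) = 0.58698
t = 2: p = 0.58698 + (-0.07199) = 0.51499
t = 3: p = 0.51499 + (+0.01656) = 0.53155
t = 4: p = 0.53155 + (-0.00381) = 0.52774
t = 5: p = 0.52774 + (+0.00088) = 0.52862
t = 6: p = 0.52862 + (-0.00020) = 0.52842

0.528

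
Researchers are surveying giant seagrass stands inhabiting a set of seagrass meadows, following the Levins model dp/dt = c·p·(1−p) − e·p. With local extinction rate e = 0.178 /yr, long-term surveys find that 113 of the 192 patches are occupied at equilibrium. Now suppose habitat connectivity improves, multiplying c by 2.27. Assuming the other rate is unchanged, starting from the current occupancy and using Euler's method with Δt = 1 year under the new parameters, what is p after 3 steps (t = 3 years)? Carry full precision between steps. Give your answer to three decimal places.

Observed p* = 113/192 = 0.58854.
Balance c(1−p*) = e gives c = e/(1 − 0.58854) = 0.178/0.41146 = 0.43261.
Starting from p₀ = 0.58854; update p ← p + (dp/dt)·Δt with the new parameters.
step 1: Δp = +0.13305, p = 0.72159
step 2: Δp = +0.06884, p = 0.79043
step 3: Δp = +0.02197, p = 0.81241

0.812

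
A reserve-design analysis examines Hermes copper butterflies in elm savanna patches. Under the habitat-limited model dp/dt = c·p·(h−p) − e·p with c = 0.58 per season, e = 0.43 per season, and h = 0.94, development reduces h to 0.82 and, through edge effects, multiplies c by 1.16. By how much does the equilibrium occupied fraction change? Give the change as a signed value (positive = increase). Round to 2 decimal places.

Before: p* = h − e/c = 0.94 − 0.43/0.58 = 0.94 − 0.7414 = 0.1986.
After: c = 0.6728, e = 0.43, h = 0.82; p* = 0.82 − 0.43/0.6728 = 0.1809.
Δp* = 0.1809 − 0.1986 = -0.0177.

-0.02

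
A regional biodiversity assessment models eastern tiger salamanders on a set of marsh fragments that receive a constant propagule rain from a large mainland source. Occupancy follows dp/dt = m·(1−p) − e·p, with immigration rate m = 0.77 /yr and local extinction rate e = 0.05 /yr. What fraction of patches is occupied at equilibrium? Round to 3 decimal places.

Setting dp/dt = 0: m − m·p* = e·p*, so m = (m+e)·p*.
p* = m/(m+e) = 0.77/(0.77+0.05) = 0.77/0.8200 = 0.9390.

0.939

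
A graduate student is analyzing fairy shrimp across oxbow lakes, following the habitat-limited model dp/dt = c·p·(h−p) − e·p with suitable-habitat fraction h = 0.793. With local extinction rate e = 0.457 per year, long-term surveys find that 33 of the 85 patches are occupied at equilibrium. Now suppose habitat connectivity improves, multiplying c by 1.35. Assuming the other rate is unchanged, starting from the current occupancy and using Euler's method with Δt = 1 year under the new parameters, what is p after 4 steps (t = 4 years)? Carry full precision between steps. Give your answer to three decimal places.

0.492

Observed p* = 33/85 = 0.38824.
Balance c(h−p*) = e gives c = e/(0.793 − 0.38824) = 0.457/0.40476 = 1.12905.
Starting from p₀ = 0.38824; update p ← p + (dp/dt)·Δt with the new parameters.
  1  |  dp/dt·Δt = +0.062098  |  p_1 = 0.450334
  2  |  dp/dt·Δt = +0.029406  |  p_2 = 0.479740
  3  |  dp/dt·Δt = +0.009824  |  p_3 = 0.489563
  4  |  dp/dt·Δt = +0.002694  |  p_4 = 0.492258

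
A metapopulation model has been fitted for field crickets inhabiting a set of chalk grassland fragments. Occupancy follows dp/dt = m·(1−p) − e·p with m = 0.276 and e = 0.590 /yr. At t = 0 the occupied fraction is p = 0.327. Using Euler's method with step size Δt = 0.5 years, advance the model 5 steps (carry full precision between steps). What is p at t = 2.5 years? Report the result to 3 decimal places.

0.319

Update rule: p ← p + [m·(1−p) − e·p]·Δt with Δt = 0.5.
p: 0.32700 → 0.32341  (Δp = -0.00359)
p: 0.32341 → 0.32137  (Δp = -0.00204)
p: 0.32137 → 0.32022  (Δp = -0.00115)
p: 0.32022 → 0.31956  (Δp = -0.00065)
p: 0.31956 → 0.31919  (Δp = -0.00037)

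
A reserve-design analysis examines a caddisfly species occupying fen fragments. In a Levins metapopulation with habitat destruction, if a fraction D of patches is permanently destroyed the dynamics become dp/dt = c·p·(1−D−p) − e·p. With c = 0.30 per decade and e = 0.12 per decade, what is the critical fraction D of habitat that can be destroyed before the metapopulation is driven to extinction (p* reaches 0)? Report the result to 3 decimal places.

The nontrivial equilibrium is p* = (1−D) − e/c; extinction occurs when this hits zero.
So D_crit = 1 − e/c = 1 − 0.12/0.30 = 1 − 0.4000 = 0.6000.
Note this equals the original equilibrium occupancy — the Levins extinction-debt result.

0.600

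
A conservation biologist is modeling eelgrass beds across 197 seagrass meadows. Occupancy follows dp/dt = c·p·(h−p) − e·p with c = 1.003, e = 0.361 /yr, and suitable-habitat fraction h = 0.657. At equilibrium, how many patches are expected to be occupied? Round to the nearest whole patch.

59

p* = h − e/c = 0.657 − 0.3599 = 0.2971.
Expected occupied patches = N × p* = 197 × 0.2971 = 58.52 ≈ 59.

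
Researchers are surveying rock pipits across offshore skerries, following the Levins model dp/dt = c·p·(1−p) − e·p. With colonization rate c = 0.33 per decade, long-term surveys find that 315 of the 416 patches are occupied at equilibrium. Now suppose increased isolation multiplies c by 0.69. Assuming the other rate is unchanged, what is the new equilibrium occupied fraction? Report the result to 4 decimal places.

0.6481

Observed p* = 315/416 = 0.75721.
Balance c(1−p*) = e gives e = 0.33×(1 − 0.75721) = 0.08012.
New p* = 1 − e/c = 1 − 0.08012/0.22770 = 0.64813.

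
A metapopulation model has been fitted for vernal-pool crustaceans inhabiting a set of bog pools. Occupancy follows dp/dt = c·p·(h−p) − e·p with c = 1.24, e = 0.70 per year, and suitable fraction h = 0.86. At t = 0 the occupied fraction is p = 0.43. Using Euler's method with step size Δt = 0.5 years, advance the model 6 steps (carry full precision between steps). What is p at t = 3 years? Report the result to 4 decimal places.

Update rule: p ← p + [c·p·(h−p) − e·p]·Δt with Δt = 0.5.
step 1: Δp = -0.03586, p = 0.39414
step 2: Δp = -0.02411, p = 0.37003
step 3: Δp = -0.01710, p = 0.35293
step 4: Δp = -0.01257, p = 0.34036
step 5: Δp = -0.00947, p = 0.33089
step 6: Δp = -0.00726, p = 0.32363

0.3236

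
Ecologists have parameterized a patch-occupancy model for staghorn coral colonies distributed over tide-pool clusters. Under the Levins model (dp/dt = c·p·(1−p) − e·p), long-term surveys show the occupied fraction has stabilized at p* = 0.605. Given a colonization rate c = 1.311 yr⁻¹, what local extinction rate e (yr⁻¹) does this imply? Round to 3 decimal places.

At equilibrium c(1−p*) = e.
e = 1.311 × (1 − 0.605) = 1.311 × 0.3950 = 0.5178.

0.518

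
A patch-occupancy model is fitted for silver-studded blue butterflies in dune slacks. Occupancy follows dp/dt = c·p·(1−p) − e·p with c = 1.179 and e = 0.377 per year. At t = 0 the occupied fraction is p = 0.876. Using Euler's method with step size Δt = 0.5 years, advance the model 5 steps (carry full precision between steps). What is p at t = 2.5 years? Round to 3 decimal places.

0.690

Update rule: p ← p + [c·p·(1−p) − e·p]·Δt with Δt = 0.5.
p: 0.87600 → 0.77491  (Δp = -0.10109)
p: 0.77491 → 0.73166  (Δp = -0.04325)
p: 0.73166 → 0.70948  (Δp = -0.02218)
p: 0.70948 → 0.69725  (Δp = -0.01223)
p: 0.69725 → 0.69026  (Δp = -0.00699)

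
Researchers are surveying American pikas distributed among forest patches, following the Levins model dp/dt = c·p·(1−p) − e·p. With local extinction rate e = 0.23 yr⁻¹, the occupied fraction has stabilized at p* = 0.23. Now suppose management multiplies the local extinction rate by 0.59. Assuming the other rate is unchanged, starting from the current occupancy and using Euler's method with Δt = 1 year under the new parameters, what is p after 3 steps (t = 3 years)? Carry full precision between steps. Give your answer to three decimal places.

Balance c(1−p*) = e gives c = e/(1 − 0.23000) = 0.23/0.77000 = 0.29870.
Starting from p₀ = 0.23000; update p ← p + (dp/dt)·Δt with the new parameters.
  1  |  dp/dt·Δt = +0.021689  |  p_1 = 0.251689
  2  |  dp/dt·Δt = +0.022104  |  p_2 = 0.273793
  3  |  dp/dt·Δt = +0.022237  |  p_3 = 0.296030

0.296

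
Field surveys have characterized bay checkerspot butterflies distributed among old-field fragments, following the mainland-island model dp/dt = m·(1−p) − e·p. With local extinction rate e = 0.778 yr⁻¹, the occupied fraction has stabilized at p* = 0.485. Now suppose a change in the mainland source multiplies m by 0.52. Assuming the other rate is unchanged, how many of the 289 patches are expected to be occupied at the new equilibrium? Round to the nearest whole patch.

Balance m(1−p*) = e·p* gives m = e·p*/(1−p*) = 0.778×0.48500/0.51500 = 0.73268.
New p* = m/(m+e) = 0.38099/(0.38099+0.77800) = 0.32873.
Expected occupied = 289 × 0.32873 = 95.00 ≈ 95.

95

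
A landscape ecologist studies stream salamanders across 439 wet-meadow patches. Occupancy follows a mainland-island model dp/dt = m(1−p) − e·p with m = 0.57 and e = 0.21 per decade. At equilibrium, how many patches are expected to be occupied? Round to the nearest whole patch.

321

p* = m/(m+e) = 0.57/0.7800 = 0.7308.
Expected occupied patches = N × p* = 439 × 0.7308 = 320.81 ≈ 321.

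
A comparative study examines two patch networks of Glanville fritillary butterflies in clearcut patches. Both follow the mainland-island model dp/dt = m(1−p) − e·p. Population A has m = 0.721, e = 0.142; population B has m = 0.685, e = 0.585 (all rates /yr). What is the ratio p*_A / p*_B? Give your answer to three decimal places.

1.549

A: p*_A = m/(m+e) = 0.721/0.8630 = 0.8355.
B: p*_B = 0.685/1.2700 = 0.5394.
p*_A / p*_B = 0.8355/0.5394 = 1.5490.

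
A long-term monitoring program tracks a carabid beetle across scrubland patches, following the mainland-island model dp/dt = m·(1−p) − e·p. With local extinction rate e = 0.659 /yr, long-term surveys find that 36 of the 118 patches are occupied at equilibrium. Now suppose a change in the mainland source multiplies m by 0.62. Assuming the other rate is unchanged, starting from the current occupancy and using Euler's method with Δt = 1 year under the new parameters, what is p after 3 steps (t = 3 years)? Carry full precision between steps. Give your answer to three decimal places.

Observed p* = 36/118 = 0.30508.
Balance m(1−p*) = e·p* gives m = e·p*/(1−p*) = 0.659×0.30508/0.69492 = 0.28932.
Starting from p₀ = 0.30508; update p ← p + (dp/dt)·Δt with the new parameters.
  1  |  dp/dt·Δt = -0.076399  |  p_1 = 0.228685
  2  |  dp/dt·Δt = -0.012348  |  p_2 = 0.216338
  3  |  dp/dt·Δt = -0.001996  |  p_3 = 0.214342

0.214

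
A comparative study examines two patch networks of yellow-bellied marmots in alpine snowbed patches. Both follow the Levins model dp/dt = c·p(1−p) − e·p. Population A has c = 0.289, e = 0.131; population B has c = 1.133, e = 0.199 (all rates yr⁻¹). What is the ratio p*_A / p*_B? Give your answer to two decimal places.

A: p*_A = 1 − 0.131/0.289 = 0.5467.
B: p*_B = 1 − 0.199/1.133 = 0.8244.
p*_A / p*_B = 0.5467/0.8244 = 0.6632.

0.66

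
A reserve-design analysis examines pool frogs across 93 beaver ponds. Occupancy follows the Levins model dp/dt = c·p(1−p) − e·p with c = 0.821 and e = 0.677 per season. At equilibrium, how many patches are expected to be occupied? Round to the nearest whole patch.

p* = 1 − e/c = 1 − 0.677/0.821 = 0.1754.
Expected occupied patches = N × p* = 93 × 0.1754 = 16.31 ≈ 16.

16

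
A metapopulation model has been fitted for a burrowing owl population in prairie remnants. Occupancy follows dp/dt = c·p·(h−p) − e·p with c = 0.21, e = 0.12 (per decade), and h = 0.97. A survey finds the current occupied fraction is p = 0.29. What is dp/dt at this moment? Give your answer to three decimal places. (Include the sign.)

0.007

Colonization term: c·p·(h−p) = 0.21×0.29×0.6800 = 0.04141.
Extinction term: e·p = 0.03480.
dp/dt = 0.04141 − 0.03480 = 0.00661.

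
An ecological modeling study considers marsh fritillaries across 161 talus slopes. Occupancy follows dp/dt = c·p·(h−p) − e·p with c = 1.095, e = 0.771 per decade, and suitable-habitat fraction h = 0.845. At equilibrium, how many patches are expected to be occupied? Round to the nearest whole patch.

p* = h − e/c = 0.845 − 0.7041 = 0.1409.
Expected occupied patches = N × p* = 161 × 0.1409 = 22.68 ≈ 23.

23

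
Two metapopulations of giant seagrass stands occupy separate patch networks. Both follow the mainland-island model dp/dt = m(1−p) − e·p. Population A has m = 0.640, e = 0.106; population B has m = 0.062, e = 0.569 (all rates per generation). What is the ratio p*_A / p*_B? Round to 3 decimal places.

A: p*_A = m/(m+e) = 0.640/0.7460 = 0.8579.
B: p*_B = 0.062/0.6310 = 0.0983.
p*_A / p*_B = 0.8579/0.0983 = 8.7313.

8.731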